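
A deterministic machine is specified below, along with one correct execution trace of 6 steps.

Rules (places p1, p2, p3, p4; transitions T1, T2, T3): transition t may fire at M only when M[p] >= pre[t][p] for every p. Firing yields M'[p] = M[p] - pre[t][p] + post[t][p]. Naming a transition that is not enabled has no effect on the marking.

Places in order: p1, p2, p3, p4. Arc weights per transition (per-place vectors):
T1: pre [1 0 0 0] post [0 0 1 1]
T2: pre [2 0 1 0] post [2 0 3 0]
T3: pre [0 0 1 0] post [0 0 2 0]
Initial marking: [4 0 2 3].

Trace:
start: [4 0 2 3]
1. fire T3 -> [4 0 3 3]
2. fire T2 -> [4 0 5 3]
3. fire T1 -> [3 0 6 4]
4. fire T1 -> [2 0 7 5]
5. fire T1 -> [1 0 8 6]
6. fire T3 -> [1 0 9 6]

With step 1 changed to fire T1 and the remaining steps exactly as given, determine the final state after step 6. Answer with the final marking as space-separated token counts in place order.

(re-executing from step 1 with the substitution; state before step 1: [4 0 2 3])
1. fire T1 -> [3 0 3 4]
2. fire T2 -> [3 0 5 4]
3. fire T1 -> [2 0 6 5]
4. fire T1 -> [1 0 7 6]
5. fire T1 -> [0 0 8 7]
6. fire T3 -> [0 0 9 7]

0 0 9 7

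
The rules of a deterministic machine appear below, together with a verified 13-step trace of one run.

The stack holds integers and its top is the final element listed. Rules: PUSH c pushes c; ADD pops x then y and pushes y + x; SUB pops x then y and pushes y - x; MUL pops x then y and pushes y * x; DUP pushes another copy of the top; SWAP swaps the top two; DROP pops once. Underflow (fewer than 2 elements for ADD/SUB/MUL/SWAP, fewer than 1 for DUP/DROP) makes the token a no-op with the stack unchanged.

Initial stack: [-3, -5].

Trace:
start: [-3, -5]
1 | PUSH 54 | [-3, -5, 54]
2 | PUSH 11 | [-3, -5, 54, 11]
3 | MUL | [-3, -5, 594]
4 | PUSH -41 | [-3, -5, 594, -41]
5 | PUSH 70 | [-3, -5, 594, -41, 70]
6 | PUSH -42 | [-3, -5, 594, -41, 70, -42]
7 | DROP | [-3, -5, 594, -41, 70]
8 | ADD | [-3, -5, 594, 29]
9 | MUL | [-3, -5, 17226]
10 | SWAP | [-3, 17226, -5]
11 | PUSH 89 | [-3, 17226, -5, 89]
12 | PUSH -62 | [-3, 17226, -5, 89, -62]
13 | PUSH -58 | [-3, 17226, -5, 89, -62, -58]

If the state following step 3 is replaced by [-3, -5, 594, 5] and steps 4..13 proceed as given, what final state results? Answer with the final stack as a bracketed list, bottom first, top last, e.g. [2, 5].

[-3, -5, 145, 594, 89, -62, -58]

state after step 3 := [-3, -5, 594, 5]
4 | PUSH -41 | [-3, -5, 594, 5, -41]
5 | PUSH 70 | [-3, -5, 594, 5, -41, 70]
6 | PUSH -42 | [-3, -5, 594, 5, -41, 70, -42]
7 | DROP | [-3, -5, 594, 5, -41, 70]
8 | ADD | [-3, -5, 594, 5, 29]
9 | MUL | [-3, -5, 594, 145]
10 | SWAP | [-3, -5, 145, 594]
11 | PUSH 89 | [-3, -5, 145, 594, 89]
12 | PUSH -62 | [-3, -5, 145, 594, 89, -62]
13 | PUSH -58 | [-3, -5, 145, 594, 89, -62, -58]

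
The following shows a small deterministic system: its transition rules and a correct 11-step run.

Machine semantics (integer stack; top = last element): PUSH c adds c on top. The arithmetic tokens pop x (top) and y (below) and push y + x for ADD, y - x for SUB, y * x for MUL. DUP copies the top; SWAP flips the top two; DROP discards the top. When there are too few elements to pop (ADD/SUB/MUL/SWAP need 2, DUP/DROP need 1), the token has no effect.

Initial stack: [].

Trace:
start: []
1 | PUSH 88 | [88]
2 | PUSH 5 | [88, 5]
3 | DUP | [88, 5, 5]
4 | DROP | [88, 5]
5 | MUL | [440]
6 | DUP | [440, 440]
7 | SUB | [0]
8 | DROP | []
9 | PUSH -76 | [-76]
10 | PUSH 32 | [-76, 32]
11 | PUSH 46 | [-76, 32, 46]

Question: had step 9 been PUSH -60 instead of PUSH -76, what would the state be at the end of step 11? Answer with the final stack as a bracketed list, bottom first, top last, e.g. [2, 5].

[-60, 32, 46]

(re-executing from step 9 with the substitution; state before step 9: [])
9 | PUSH -60 | [-60]
10 | PUSH 32 | [-60, 32]
11 | PUSH 46 | [-60, 32, 46]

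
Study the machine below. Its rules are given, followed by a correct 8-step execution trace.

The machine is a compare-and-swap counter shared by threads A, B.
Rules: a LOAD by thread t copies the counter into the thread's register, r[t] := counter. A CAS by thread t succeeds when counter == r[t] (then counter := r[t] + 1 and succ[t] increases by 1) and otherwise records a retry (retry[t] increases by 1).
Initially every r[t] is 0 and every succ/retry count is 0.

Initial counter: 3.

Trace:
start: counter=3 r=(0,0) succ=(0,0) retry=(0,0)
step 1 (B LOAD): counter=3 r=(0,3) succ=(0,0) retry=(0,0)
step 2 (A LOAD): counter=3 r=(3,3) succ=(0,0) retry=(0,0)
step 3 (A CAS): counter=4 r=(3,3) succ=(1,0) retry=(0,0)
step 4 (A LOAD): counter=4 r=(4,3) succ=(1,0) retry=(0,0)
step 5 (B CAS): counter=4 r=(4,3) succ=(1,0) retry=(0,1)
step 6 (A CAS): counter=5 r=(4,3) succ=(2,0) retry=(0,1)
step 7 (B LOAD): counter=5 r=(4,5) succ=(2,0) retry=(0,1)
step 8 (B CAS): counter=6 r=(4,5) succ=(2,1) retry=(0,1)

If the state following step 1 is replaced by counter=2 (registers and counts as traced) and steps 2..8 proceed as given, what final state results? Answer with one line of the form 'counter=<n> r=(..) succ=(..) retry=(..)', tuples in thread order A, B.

state after step 1 := counter=2 r=(0,3) succ=(0,0) retry=(0,0)
step 2 (A LOAD): counter=2 r=(2,3) succ=(0,0) retry=(0,0)
step 3 (A CAS): counter=3 r=(2,3) succ=(1,0) retry=(0,0)
step 4 (A LOAD): counter=3 r=(3,3) succ=(1,0) retry=(0,0)
step 5 (B CAS): counter=4 r=(3,3) succ=(1,1) retry=(0,0)
step 6 (A CAS): counter=4 r=(3,3) succ=(1,1) retry=(1,0)
step 7 (B LOAD): counter=4 r=(3,4) succ=(1,1) retry=(1,0)
step 8 (B CAS): counter=5 r=(3,4) succ=(1,2) retry=(1,0)

counter=5 r=(3,4) succ=(1,2) retry=(1,0)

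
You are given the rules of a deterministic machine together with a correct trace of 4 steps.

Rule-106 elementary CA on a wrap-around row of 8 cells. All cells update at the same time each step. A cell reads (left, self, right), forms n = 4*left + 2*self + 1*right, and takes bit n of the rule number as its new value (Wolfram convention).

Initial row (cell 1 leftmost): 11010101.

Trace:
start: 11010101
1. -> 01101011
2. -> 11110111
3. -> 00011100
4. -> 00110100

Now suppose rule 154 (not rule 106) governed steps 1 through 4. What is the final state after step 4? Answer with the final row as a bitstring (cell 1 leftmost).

(re-executing steps 1..4 under rule 154; state before step 1: 11010101)
1. -> 10000001
2. -> 01000011
3. -> 00100110
4. -> 01011101

01011101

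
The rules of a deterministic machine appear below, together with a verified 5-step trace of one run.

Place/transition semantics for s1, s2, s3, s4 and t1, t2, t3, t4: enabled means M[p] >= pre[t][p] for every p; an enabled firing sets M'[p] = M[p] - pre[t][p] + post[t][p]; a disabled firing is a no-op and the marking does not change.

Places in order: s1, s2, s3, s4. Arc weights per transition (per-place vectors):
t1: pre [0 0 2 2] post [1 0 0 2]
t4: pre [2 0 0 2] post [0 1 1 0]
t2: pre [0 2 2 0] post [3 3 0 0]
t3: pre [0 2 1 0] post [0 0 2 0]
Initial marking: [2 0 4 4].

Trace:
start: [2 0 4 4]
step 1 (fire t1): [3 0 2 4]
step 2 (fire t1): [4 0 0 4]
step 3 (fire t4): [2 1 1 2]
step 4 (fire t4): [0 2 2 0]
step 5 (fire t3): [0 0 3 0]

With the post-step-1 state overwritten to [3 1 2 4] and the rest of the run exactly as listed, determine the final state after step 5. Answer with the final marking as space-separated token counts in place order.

state after step 1 := [3 1 2 4]
step 2 (fire t1): [4 1 0 4]
step 3 (fire t4): [2 2 1 2]
step 4 (fire t4): [0 3 2 0]
step 5 (fire t3): [0 1 3 0]

0 1 3 0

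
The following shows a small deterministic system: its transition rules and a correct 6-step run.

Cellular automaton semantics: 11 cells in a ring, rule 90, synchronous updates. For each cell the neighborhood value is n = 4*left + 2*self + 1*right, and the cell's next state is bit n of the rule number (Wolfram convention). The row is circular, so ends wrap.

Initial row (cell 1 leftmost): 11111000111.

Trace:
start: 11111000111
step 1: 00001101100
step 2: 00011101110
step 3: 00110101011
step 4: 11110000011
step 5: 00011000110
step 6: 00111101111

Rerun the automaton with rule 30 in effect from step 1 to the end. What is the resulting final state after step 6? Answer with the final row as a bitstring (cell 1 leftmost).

10111110110

(re-executing steps 1..6 under rule 30; state before step 1: 11111000111)
step 1: 00000101100
step 2: 00001101010
step 3: 00011001011
step 4: 10110111010
step 5: 10100100010
step 6: 10111110110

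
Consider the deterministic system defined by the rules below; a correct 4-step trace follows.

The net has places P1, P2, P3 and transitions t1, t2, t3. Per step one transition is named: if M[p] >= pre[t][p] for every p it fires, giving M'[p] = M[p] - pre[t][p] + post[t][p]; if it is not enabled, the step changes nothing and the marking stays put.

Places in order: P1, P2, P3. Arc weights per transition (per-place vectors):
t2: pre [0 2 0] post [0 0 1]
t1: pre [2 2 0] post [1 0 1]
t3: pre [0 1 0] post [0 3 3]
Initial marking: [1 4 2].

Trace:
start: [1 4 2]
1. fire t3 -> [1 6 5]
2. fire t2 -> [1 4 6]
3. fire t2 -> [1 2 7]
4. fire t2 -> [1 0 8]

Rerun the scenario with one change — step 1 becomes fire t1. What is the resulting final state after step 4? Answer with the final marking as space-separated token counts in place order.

1 0 4

(re-executing from step 1 with the substitution; state before step 1: [1 4 2])
1. fire t1 -> [1 4 2]
2. fire t2 -> [1 2 3]
3. fire t2 -> [1 0 4]
4. fire t2 -> [1 0 4]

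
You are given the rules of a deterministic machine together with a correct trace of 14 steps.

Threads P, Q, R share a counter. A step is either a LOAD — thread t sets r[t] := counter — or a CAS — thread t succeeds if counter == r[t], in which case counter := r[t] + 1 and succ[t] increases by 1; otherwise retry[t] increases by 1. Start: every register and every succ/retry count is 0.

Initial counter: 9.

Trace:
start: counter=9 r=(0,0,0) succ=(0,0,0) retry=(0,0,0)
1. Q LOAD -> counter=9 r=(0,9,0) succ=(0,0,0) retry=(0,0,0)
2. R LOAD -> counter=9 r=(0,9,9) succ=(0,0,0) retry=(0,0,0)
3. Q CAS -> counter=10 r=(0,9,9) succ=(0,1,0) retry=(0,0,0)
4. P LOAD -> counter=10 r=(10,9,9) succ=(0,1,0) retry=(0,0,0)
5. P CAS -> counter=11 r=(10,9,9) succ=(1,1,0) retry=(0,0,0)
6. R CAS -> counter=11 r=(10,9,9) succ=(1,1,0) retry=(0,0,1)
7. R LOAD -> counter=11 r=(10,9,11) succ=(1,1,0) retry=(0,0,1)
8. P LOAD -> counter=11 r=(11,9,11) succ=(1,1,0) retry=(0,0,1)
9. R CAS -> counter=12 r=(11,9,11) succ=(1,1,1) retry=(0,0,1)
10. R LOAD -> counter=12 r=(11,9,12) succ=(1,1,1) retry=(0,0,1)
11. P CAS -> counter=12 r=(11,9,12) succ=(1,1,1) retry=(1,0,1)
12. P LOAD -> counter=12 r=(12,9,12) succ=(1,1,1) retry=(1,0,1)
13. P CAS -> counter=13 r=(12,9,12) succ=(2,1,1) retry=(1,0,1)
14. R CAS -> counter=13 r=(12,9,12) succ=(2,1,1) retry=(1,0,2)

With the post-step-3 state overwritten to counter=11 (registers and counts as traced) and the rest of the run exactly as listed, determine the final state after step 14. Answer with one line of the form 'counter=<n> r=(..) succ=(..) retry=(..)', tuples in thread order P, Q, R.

state after step 3 := counter=11 r=(0,9,9) succ=(0,1,0) retry=(0,0,0)
4. P LOAD -> counter=11 r=(11,9,9) succ=(0,1,0) retry=(0,0,0)
5. P CAS -> counter=12 r=(11,9,9) succ=(1,1,0) retry=(0,0,0)
6. R CAS -> counter=12 r=(11,9,9) succ=(1,1,0) retry=(0,0,1)
7. R LOAD -> counter=12 r=(11,9,12) succ=(1,1,0) retry=(0,0,1)
8. P LOAD -> counter=12 r=(12,9,12) succ=(1,1,0) retry=(0,0,1)
9. R CAS -> counter=13 r=(12,9,12) succ=(1,1,1) retry=(0,0,1)
10. R LOAD -> counter=13 r=(12,9,13) succ=(1,1,1) retry=(0,0,1)
11. P CAS -> counter=13 r=(12,9,13) succ=(1,1,1) retry=(1,0,1)
12. P LOAD -> counter=13 r=(13,9,13) succ=(1,1,1) retry=(1,0,1)
13. P CAS -> counter=14 r=(13,9,13) succ=(2,1,1) retry=(1,0,1)
14. R CAS -> counter=14 r=(13,9,13) succ=(2,1,1) retry=(1,0,2)

counter=14 r=(13,9,13) succ=(2,1,1) retry=(1,0,2)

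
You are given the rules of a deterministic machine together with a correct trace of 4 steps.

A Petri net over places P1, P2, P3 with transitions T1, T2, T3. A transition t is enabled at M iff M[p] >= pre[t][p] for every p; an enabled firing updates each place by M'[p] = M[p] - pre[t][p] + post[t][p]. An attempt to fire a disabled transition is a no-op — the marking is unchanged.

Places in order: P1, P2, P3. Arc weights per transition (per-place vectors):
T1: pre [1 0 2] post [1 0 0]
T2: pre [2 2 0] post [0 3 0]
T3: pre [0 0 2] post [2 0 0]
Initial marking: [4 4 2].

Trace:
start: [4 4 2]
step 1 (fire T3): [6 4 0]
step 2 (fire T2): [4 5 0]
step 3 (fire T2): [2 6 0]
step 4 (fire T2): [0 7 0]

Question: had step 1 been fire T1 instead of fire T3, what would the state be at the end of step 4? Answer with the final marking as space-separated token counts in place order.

0 6 0

(re-executing from step 1 with the substitution; state before step 1: [4 4 2])
step 1 (fire T1): [4 4 0]
step 2 (fire T2): [2 5 0]
step 3 (fire T2): [0 6 0]
step 4 (fire T2): [0 6 0]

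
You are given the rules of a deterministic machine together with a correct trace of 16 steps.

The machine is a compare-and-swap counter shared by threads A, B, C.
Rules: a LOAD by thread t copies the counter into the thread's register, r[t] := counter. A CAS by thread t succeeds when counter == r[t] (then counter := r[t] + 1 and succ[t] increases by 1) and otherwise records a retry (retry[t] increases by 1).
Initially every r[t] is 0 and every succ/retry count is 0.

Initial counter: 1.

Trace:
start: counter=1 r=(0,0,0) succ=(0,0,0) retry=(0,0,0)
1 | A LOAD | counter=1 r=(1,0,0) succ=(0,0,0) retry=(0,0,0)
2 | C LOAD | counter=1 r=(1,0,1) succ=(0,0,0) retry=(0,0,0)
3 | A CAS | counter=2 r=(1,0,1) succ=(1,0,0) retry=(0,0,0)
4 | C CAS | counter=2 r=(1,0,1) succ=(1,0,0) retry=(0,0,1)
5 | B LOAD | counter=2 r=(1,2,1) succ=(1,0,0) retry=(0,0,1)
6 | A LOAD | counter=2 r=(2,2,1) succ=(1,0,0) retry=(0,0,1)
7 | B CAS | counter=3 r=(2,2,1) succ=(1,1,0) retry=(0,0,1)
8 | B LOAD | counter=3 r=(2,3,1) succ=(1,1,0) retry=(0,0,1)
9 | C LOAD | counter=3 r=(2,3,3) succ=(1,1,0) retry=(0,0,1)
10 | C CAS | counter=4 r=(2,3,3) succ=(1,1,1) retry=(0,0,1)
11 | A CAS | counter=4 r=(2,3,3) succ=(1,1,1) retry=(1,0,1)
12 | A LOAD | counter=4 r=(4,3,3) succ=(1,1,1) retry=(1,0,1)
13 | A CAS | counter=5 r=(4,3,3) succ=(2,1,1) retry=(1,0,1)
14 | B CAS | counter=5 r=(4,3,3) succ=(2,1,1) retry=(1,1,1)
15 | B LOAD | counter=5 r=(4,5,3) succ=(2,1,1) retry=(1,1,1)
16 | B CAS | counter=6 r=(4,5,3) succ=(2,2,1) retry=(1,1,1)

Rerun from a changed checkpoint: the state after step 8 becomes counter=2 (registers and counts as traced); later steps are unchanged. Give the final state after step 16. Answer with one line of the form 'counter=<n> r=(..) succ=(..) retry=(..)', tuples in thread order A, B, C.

counter=5 r=(3,4,2) succ=(2,2,1) retry=(1,1,1)

state after step 8 := counter=2 r=(2,3,1) succ=(1,1,0) retry=(0,0,1)
9 | C LOAD | counter=2 r=(2,3,2) succ=(1,1,0) retry=(0,0,1)
10 | C CAS | counter=3 r=(2,3,2) succ=(1,1,1) retry=(0,0,1)
11 | A CAS | counter=3 r=(2,3,2) succ=(1,1,1) retry=(1,0,1)
12 | A LOAD | counter=3 r=(3,3,2) succ=(1,1,1) retry=(1,0,1)
13 | A CAS | counter=4 r=(3,3,2) succ=(2,1,1) retry=(1,0,1)
14 | B CAS | counter=4 r=(3,3,2) succ=(2,1,1) retry=(1,1,1)
15 | B LOAD | counter=4 r=(3,4,2) succ=(2,1,1) retry=(1,1,1)
16 | B CAS | counter=5 r=(3,4,2) succ=(2,2,1) retry=(1,1,1)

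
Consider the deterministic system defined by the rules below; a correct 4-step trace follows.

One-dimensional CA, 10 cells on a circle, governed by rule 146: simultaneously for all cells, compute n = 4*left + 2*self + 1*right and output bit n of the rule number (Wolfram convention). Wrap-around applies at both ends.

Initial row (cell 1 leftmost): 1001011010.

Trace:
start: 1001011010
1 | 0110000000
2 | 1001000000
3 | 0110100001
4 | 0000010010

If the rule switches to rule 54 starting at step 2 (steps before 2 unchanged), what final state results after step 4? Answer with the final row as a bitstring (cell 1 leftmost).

0000010010

(re-executing steps 2..4 under rule 54; state before step 2: 0110000000)
2 | 1001000000
3 | 1111100001
4 | 0000010010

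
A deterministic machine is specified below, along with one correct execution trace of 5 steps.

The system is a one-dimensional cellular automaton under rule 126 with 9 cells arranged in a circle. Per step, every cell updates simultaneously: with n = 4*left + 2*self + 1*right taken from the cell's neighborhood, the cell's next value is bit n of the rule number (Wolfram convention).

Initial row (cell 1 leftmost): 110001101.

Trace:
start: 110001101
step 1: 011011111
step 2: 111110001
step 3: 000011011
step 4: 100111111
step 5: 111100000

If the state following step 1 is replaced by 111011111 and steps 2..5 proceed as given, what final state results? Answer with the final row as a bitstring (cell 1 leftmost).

state after step 1 := 111011111
step 2: 001110000
step 3: 011011000
step 4: 111111100
step 5: 100000111

100000111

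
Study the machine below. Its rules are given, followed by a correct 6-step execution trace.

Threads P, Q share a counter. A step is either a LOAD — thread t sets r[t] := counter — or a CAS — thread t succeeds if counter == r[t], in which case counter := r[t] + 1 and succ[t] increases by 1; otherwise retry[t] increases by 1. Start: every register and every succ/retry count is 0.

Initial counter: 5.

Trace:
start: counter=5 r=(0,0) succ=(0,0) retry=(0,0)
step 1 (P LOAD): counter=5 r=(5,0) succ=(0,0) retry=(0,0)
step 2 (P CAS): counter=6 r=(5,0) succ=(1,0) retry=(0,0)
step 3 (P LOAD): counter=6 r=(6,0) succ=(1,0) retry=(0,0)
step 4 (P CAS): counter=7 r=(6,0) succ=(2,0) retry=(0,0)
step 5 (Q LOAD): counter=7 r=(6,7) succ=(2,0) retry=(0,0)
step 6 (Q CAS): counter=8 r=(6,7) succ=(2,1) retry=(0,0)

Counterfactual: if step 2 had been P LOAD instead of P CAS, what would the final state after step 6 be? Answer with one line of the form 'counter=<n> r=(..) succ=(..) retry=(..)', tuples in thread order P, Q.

(re-executing from step 2 with the substitution; state before step 2: counter=5 r=(5,0) succ=(0,0) retry=(0,0))
step 2 (P LOAD): counter=5 r=(5,0) succ=(0,0) retry=(0,0)
step 3 (P LOAD): counter=5 r=(5,0) succ=(0,0) retry=(0,0)
step 4 (P CAS): counter=6 r=(5,0) succ=(1,0) retry=(0,0)
step 5 (Q LOAD): counter=6 r=(5,6) succ=(1,0) retry=(0,0)
step 6 (Q CAS): counter=7 r=(5,6) succ=(1,1) retry=(0,0)

counter=7 r=(5,6) succ=(1,1) retry=(0,0)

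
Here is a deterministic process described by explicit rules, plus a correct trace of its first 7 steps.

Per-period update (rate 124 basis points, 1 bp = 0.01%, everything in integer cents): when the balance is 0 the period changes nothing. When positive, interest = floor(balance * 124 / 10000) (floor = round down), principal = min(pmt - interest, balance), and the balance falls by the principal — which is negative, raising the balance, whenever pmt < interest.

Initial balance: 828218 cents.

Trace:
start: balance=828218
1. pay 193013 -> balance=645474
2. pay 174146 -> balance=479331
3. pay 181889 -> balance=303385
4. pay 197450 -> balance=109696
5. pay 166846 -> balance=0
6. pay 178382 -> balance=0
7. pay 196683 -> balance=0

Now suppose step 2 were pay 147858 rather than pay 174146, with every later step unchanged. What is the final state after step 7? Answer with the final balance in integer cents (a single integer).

0

(re-executing from step 2 with the substitution; state before step 2: balance=645474)
2. pay 147858 -> balance=505619
3. pay 181889 -> balance=329999
4. pay 197450 -> balance=136640
5. pay 166846 -> balance=0
6. pay 178382 -> balance=0
7. pay 196683 -> balance=0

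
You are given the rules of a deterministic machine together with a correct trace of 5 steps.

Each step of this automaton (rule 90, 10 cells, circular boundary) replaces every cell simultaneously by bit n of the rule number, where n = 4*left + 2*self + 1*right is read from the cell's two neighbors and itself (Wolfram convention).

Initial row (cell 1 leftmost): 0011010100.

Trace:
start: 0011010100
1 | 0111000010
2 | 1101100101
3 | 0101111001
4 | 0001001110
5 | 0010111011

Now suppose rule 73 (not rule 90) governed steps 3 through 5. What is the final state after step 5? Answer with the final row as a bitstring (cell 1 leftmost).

(re-executing steps 3..5 under rule 73; state before step 3: 1101100101)
3 | 0101100001
4 | 0001101100
5 | 1101101101

1101101101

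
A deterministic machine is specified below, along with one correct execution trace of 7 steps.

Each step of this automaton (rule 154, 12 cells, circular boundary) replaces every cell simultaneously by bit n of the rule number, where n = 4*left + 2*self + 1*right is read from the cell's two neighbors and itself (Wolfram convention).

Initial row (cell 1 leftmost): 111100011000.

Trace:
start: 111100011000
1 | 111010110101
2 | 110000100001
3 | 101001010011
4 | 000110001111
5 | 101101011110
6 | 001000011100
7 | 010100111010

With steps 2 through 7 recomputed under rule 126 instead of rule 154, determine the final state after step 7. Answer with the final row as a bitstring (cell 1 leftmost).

000111111110

(re-executing steps 2..7 under rule 126; state before step 2: 111010110101)
2 | 001111111111
3 | 111000000001
4 | 001100000011
5 | 111110000111
6 | 000011001100
7 | 000111111110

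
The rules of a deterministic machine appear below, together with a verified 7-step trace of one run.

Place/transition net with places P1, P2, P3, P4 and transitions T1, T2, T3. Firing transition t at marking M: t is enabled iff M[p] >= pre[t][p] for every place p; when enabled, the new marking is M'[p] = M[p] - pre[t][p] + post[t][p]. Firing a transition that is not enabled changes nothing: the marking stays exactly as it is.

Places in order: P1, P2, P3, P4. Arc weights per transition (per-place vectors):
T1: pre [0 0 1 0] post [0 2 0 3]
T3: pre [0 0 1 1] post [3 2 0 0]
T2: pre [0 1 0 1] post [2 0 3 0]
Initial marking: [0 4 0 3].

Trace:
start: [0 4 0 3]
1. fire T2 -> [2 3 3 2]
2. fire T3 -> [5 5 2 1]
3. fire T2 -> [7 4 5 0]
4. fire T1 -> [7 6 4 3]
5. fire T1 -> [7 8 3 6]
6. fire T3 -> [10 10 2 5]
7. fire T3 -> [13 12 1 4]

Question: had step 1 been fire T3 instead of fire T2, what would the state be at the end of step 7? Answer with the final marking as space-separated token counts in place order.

5 9 0 7

(re-executing from step 1 with the substitution; state before step 1: [0 4 0 3])
1. fire T3 -> [0 4 0 3]
2. fire T3 -> [0 4 0 3]
3. fire T2 -> [2 3 3 2]
4. fire T1 -> [2 5 2 5]
5. fire T1 -> [2 7 1 8]
6. fire T3 -> [5 9 0 7]
7. fire T3 -> [5 9 0 7]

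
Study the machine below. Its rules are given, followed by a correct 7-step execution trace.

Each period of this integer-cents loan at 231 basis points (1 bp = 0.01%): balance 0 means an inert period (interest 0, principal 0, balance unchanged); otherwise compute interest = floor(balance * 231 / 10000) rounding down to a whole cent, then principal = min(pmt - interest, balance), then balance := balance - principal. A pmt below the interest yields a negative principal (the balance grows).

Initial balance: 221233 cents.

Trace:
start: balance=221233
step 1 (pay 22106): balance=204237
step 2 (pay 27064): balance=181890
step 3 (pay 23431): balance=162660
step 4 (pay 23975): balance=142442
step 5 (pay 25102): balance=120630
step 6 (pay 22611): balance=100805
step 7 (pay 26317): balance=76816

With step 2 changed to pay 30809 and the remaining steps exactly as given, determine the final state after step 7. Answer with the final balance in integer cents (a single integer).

72617

(re-executing from step 2 with the substitution; state before step 2: balance=204237)
step 2 (pay 30809): balance=178145
step 3 (pay 23431): balance=158829
step 4 (pay 23975): balance=138522
step 5 (pay 25102): balance=116619
step 6 (pay 22611): balance=96701
step 7 (pay 26317): balance=72617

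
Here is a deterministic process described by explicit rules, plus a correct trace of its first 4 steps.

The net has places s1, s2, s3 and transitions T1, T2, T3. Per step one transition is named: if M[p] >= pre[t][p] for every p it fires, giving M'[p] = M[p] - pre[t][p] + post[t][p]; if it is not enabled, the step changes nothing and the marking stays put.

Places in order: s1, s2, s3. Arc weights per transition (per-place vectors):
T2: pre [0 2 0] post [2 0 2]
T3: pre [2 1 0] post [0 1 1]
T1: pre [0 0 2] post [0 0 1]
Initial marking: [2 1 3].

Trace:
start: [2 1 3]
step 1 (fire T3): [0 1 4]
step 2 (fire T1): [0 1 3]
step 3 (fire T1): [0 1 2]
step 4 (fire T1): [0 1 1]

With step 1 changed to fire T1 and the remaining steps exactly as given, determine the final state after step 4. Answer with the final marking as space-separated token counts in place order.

(re-executing from step 1 with the substitution; state before step 1: [2 1 3])
step 1 (fire T1): [2 1 2]
step 2 (fire T1): [2 1 1]
step 3 (fire T1): [2 1 1]
step 4 (fire T1): [2 1 1]

2 1 1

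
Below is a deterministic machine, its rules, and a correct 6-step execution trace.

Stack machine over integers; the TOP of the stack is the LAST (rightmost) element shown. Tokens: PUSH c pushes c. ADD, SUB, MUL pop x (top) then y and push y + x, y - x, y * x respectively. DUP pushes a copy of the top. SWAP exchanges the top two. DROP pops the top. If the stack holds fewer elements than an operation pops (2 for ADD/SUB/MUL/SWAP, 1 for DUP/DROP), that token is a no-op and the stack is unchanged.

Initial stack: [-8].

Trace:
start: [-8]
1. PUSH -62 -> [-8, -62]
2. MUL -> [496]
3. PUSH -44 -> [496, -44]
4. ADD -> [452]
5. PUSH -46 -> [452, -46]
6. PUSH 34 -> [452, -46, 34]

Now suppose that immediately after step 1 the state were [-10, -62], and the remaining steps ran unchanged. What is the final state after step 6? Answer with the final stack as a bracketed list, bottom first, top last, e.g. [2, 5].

[576, -46, 34]

state after step 1 := [-10, -62]
2. MUL -> [620]
3. PUSH -44 -> [620, -44]
4. ADD -> [576]
5. PUSH -46 -> [576, -46]
6. PUSH 34 -> [576, -46, 34]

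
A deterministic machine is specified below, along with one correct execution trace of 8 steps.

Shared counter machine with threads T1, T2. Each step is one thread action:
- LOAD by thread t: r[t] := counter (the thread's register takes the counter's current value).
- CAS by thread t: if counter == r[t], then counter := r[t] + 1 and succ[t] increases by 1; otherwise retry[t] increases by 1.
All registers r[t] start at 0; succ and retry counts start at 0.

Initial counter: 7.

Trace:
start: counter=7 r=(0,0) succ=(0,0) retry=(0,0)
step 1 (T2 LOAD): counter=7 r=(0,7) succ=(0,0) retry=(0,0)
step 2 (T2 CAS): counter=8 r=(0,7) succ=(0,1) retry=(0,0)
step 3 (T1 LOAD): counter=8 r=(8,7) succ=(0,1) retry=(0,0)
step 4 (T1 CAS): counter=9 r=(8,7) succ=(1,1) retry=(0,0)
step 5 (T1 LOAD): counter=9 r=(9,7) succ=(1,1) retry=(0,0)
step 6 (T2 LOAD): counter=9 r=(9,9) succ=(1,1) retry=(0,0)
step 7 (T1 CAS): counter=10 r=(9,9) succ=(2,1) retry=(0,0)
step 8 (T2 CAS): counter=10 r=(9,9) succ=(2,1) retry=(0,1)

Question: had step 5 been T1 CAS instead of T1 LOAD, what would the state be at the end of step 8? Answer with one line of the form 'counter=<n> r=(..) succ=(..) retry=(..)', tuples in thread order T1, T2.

(re-executing from step 5 with the substitution; state before step 5: counter=9 r=(8,7) succ=(1,1) retry=(0,0))
step 5 (T1 CAS): counter=9 r=(8,7) succ=(1,1) retry=(1,0)
step 6 (T2 LOAD): counter=9 r=(8,9) succ=(1,1) retry=(1,0)
step 7 (T1 CAS): counter=9 r=(8,9) succ=(1,1) retry=(2,0)
step 8 (T2 CAS): counter=10 r=(8,9) succ=(1,2) retry=(2,0)

counter=10 r=(8,9) succ=(1,2) retry=(2,0)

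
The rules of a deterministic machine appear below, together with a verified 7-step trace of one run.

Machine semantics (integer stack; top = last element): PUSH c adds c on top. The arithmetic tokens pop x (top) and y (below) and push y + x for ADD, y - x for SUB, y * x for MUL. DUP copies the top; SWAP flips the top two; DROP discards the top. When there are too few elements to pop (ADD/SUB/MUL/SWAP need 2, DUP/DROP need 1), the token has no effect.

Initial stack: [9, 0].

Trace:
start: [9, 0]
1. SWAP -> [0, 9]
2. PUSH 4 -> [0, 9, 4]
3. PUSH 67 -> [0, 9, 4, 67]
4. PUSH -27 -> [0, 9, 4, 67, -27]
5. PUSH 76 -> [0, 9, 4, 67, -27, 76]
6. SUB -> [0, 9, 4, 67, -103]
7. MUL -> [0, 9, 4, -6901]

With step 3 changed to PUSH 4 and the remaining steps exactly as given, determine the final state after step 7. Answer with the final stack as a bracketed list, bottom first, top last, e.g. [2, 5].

(re-executing from step 3 with the substitution; state before step 3: [0, 9, 4])
3. PUSH 4 -> [0, 9, 4, 4]
4. PUSH -27 -> [0, 9, 4, 4, -27]
5. PUSH 76 -> [0, 9, 4, 4, -27, 76]
6. SUB -> [0, 9, 4, 4, -103]
7. MUL -> [0, 9, 4, -412]

[0, 9, 4, -412]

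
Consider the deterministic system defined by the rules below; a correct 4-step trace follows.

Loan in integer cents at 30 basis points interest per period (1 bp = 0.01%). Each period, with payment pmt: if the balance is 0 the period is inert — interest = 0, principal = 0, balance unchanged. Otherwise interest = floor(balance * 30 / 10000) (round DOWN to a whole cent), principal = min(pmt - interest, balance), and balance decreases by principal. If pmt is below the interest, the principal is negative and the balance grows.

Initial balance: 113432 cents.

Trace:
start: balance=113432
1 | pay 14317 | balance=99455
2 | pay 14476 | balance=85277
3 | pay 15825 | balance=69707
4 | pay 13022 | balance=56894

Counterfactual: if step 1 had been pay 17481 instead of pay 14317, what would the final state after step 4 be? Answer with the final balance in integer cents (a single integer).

53701

(re-executing from step 1 with the substitution; state before step 1: balance=113432)
1 | pay 17481 | balance=96291
2 | pay 14476 | balance=82103
3 | pay 15825 | balance=66524
4 | pay 13022 | balance=53701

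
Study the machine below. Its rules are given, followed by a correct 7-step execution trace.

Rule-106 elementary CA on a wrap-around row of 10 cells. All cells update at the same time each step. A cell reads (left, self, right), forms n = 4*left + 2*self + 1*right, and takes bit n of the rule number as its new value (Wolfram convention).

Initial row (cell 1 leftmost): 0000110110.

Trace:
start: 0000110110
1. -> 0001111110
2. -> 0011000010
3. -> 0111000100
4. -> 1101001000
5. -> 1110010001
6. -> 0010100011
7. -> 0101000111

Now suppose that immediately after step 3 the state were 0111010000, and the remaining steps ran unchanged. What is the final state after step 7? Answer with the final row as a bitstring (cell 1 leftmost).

state after step 3 := 0111010000
4. -> 1101100000
5. -> 1111100001
6. -> 0000100011
7. -> 0001000111

0001000111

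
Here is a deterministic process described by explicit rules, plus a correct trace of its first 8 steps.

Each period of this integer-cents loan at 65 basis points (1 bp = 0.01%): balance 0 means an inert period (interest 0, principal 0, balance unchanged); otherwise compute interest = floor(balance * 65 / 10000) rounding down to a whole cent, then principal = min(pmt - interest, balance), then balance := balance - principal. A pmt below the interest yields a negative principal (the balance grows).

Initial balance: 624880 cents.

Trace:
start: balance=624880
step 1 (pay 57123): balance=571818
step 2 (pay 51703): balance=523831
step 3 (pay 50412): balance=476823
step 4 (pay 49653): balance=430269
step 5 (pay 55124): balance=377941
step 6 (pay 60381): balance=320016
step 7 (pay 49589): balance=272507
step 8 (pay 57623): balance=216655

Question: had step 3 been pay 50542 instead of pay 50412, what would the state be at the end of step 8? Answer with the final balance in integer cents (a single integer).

216520

(re-executing from step 3 with the substitution; state before step 3: balance=523831)
step 3 (pay 50542): balance=476693
step 4 (pay 49653): balance=430138
step 5 (pay 55124): balance=377809
step 6 (pay 60381): balance=319883
step 7 (pay 49589): balance=272373
step 8 (pay 57623): balance=216520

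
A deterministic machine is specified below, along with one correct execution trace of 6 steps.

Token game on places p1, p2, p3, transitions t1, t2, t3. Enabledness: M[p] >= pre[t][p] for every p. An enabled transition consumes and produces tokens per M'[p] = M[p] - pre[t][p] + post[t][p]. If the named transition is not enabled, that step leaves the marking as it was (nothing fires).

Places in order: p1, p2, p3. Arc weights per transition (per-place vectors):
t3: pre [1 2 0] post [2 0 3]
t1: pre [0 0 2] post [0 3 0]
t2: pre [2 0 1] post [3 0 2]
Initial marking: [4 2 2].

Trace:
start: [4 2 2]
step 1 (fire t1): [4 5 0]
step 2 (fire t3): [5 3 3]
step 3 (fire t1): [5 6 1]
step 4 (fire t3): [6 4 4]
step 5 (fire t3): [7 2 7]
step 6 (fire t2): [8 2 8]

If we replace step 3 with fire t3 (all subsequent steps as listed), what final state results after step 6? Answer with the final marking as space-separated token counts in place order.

(re-executing from step 3 with the substitution; state before step 3: [5 3 3])
step 3 (fire t3): [6 1 6]
step 4 (fire t3): [6 1 6]
step 5 (fire t3): [6 1 6]
step 6 (fire t2): [7 1 7]

7 1 7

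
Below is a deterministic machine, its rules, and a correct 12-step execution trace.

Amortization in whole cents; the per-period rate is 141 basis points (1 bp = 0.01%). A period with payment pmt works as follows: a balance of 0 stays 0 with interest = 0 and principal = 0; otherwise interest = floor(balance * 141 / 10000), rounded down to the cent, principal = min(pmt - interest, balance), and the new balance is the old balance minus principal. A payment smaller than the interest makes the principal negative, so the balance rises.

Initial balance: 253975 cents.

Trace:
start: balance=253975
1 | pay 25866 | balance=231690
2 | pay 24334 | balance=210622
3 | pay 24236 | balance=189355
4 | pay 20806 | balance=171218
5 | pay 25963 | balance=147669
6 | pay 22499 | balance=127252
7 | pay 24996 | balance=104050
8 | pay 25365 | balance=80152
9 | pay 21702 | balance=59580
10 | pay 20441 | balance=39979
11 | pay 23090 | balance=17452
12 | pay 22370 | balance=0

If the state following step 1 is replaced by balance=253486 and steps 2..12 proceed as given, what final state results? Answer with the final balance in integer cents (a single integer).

state after step 1 := balance=253486
2 | pay 24334 | balance=232726
3 | pay 24236 | balance=211771
4 | pay 20806 | balance=193950
5 | pay 25963 | balance=170721
6 | pay 22499 | balance=150629
7 | pay 24996 | balance=127756
8 | pay 25365 | balance=104192
9 | pay 21702 | balance=83959
10 | pay 20441 | balance=64701
11 | pay 23090 | balance=42523
12 | pay 22370 | balance=20752

20752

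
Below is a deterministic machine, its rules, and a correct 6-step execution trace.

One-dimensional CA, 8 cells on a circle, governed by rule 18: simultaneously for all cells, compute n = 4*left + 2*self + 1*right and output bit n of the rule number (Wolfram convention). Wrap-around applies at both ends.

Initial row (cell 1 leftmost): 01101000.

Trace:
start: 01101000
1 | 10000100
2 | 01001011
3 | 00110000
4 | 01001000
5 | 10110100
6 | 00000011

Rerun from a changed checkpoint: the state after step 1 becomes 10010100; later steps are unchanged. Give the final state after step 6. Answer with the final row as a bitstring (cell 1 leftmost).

state after step 1 := 10010100
2 | 01100011
3 | 00010100
4 | 00100010
5 | 01010101
6 | 00000000

00000000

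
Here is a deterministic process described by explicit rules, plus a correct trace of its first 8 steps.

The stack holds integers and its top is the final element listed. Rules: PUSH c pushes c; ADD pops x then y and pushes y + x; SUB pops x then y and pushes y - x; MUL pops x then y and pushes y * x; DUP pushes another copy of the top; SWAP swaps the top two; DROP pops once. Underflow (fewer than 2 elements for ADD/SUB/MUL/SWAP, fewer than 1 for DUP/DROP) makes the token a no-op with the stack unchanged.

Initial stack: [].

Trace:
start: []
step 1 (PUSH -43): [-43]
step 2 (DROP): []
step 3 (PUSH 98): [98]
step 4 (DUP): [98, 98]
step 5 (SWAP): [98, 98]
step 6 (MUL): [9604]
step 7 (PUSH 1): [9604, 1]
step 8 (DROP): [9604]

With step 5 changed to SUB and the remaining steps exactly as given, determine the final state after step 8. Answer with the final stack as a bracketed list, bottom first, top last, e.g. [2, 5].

[0]

(re-executing from step 5 with the substitution; state before step 5: [98, 98])
step 5 (SUB): [0]
step 6 (MUL): [0]
step 7 (PUSH 1): [0, 1]
step 8 (DROP): [0]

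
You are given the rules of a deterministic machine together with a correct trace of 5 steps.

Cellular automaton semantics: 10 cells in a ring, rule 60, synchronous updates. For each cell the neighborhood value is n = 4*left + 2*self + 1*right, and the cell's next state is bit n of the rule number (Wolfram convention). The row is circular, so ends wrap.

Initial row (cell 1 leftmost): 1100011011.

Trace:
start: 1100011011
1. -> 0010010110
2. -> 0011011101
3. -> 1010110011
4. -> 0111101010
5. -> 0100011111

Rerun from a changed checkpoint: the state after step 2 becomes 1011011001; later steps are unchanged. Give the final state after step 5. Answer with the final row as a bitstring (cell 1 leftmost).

0011011000

state after step 2 := 1011011001
3. -> 0110110101
4. -> 1101101111
5. -> 0011011000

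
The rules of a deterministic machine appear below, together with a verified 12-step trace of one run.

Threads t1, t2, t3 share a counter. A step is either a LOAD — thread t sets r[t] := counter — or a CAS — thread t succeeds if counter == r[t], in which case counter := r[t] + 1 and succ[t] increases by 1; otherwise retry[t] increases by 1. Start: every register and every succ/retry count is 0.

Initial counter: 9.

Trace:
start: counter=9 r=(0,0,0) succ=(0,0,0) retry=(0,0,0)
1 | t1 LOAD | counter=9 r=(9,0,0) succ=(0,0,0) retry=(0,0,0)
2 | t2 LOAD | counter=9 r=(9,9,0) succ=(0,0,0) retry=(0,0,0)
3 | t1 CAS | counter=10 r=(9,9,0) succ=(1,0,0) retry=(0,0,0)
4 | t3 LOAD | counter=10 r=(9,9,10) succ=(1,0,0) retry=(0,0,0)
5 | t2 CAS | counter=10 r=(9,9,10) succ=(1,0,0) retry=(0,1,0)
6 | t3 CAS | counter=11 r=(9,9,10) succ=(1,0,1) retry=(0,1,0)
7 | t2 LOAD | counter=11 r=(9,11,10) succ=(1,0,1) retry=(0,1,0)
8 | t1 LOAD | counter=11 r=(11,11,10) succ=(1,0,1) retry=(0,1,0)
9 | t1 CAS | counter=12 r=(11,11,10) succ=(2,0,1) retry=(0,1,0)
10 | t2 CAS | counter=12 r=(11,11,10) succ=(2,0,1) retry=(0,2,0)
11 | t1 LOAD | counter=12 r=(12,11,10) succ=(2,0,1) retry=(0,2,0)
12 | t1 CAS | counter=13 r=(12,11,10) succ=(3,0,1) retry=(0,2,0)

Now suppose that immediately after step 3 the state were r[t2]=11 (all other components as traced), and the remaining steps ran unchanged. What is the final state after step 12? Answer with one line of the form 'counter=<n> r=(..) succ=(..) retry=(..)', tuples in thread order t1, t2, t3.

state after step 3 := counter=10 r=(9,11,0) succ=(1,0,0) retry=(0,0,0)
4 | t3 LOAD | counter=10 r=(9,11,10) succ=(1,0,0) retry=(0,0,0)
5 | t2 CAS | counter=10 r=(9,11,10) succ=(1,0,0) retry=(0,1,0)
6 | t3 CAS | counter=11 r=(9,11,10) succ=(1,0,1) retry=(0,1,0)
7 | t2 LOAD | counter=11 r=(9,11,10) succ=(1,0,1) retry=(0,1,0)
8 | t1 LOAD | counter=11 r=(11,11,10) succ=(1,0,1) retry=(0,1,0)
9 | t1 CAS | counter=12 r=(11,11,10) succ=(2,0,1) retry=(0,1,0)
10 | t2 CAS | counter=12 r=(11,11,10) succ=(2,0,1) retry=(0,2,0)
11 | t1 LOAD | counter=12 r=(12,11,10) succ=(2,0,1) retry=(0,2,0)
12 | t1 CAS | counter=13 r=(12,11,10) succ=(3,0,1) retry=(0,2,0)

counter=13 r=(12,11,10) succ=(3,0,1) retry=(0,2,0)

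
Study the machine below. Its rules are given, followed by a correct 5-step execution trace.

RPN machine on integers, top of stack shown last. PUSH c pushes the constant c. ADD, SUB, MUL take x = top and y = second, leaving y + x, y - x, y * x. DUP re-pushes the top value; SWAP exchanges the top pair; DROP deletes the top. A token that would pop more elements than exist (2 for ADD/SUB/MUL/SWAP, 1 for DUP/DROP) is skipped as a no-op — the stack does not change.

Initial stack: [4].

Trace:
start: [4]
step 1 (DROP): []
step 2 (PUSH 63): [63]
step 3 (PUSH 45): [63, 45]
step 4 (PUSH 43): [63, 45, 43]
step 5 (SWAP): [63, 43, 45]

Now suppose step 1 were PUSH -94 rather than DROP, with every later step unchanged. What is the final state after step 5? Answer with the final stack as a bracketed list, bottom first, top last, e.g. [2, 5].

[4, -94, 63, 43, 45]

(re-executing from step 1 with the substitution; state before step 1: [4])
step 1 (PUSH -94): [4, -94]
step 2 (PUSH 63): [4, -94, 63]
step 3 (PUSH 45): [4, -94, 63, 45]
step 4 (PUSH 43): [4, -94, 63, 45, 43]
step 5 (SWAP): [4, -94, 63, 43, 45]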